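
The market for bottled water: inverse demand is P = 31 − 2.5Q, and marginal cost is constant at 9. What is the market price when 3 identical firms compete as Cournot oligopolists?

P = 14.5

Cournot with 3 identical firms: the symmetric best-response condition is 31 − 10q = 9. Each firm produces q = 2.2, total output Q = 6.6, price P = 14.5.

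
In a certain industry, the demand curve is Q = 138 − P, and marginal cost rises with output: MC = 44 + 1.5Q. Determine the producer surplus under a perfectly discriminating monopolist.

PS = 1767.2

Inverting demand: P = 138 − Q.
With perfect price discrimination, output is the efficient level Q = 37.6 (where demand meets MC), but every buyer pays their willingness to pay: CS = 0 and PS = total surplus.
PS = ½·(138 − 44)·37.6 = 1767.2.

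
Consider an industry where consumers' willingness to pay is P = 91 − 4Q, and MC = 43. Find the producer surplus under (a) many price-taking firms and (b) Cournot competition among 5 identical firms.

Competitive firms price at marginal cost: P = 43, giving Q = 12.
PS = (43 − 43)·12 = 0.
Cournot with 5 identical firms: the symmetric best-response condition is 91 − 24q = 43. Each firm produces q = 2, total output Q = 10, price P = 51.
PS = (51 − 43)·10 = 80.

Competition: PS = 0; Cournot: PS = 80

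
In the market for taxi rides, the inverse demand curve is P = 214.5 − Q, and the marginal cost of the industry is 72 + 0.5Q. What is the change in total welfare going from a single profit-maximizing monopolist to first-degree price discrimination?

TS rises by 1083

The monopolist equates marginal revenue to marginal cost: 214.5 − 2Q = 72 + 0.5Q, so Q = 57. From demand, P = 157.5.
CS = ½·(214.5 − 157.5)·57 = 1624.5; PS = (157.5·57 − 72·57 − ½·0.5·57²) = 4061.25; TS = 5685.75.
With perfect price discrimination, output is the efficient level Q = 95 (where demand meets MC), but every buyer pays their willingness to pay: CS = 0 and PS = total surplus.
TS = 6768.75 (equal to competitive TS).
Change in total welfare: 6768.75 − 5685.75 = 1083.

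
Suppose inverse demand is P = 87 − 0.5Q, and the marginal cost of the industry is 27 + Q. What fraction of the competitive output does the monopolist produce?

Monopoly sets MR = MC: 87 − Q = 27 + Q ⇒ Q = 30, P = 87 − 0.5·30 = 72.
Competitive equilibrium sets price equal to marginal cost: 87 − 0.5Q = 27 + Q, so Q = 40 and P = 67.
Ratio Q_m/Q_c = 30/40 = 0.75.

Q_m/Q_c = 0.75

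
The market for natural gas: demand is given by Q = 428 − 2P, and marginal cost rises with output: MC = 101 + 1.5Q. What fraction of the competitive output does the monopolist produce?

Q_m/Q_c = 0.8

Inverting demand: P = 214 − 0.5Q.
The monopolist equates marginal revenue to marginal cost: 214 − Q = 101 + 1.5Q, so Q = 45.2. From demand, P = 191.4.
Under competition P = MC: 214 − 0.5Q = 101 + 1.5Q ⇒ Q = 56.5, P = 185.75.
Ratio Q_m/Q_c = 45.2/56.5 = 0.8.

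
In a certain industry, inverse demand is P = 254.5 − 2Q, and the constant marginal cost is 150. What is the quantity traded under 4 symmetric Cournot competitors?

In a 4-firm Cournot equilibrium, symmetry and the first-order condition give q = (254.5 − 150)/(10) = 10.45. So Q = 41.8 and P = 170.9.

Q = 41.8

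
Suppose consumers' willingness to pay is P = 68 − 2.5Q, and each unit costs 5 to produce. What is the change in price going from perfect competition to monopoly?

Competitive firms price at marginal cost: P = 5, giving Q = 25.2.
A monopolist chooses Q where MR = MC. MR = 68 − 5Q; setting this equal to 5 gives Q = 12.6 and P = 36.5.
Change in price: 36.5 − 5 = 31.5.

P rises by 31.5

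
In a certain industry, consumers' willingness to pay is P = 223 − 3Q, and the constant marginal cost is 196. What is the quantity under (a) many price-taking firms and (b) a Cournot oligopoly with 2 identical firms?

Competition: Q = 9; Cournot: Q = 6

Perfect competition: P = MC = 196, so 223 − 3Q = 196 and Q = 9.
With 2 symmetric Cournot firms, each firm's FOC gives 223 − 9q = 196, so q = 3, Q = 2·3 = 6, and P = 205.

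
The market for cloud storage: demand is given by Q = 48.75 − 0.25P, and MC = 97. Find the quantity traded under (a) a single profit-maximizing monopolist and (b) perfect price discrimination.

Monopoly: Q = 12.25; Perfect PD: Q = 24.5

Inverting demand: P = 195 − 4Q.
The monopolist equates marginal revenue to marginal cost: 195 − 8Q = 97, so Q = 12.25. From demand, P = 146.
A perfectly discriminating monopolist sells every unit with P(Q) ≥ MC(Q), so output equals the competitive quantity Q = 24.5. Each buyer pays their reservation price, so CS = 0 and the firm captures all surplus.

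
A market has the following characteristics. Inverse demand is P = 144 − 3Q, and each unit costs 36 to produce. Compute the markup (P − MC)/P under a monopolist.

Lerner index = 0.6

Monopoly sets MR = MC: 144 − 6Q = 36 ⇒ Q = 18, P = 144 − 3·18 = 90.
Lerner index = (P − MC)/P = (90 − 36)/90 = 0.6.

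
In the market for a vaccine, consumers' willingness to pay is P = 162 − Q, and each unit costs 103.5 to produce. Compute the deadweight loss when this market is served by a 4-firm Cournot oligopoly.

DWL = 68.445

Under competition P = MC = 103.5, so Q = (162 − 103.5)/1 = 58.5.
With 4 symmetric Cournot firms, each firm's FOC gives 162 − 5q = 103.5, so q = 11.7, Q = 4·11.7 = 46.8, and P = 115.2.
DWL is the triangle between Q = 46.8 and Q = 58.5: ½·(58.5 − 46.8)·(115.2 − 103.5) = 68.445.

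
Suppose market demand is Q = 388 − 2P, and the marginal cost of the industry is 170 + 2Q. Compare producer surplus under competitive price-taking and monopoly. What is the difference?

Inverting demand: P = 194 − 0.5Q.
Under competition P = MC: 194 − 0.5Q = 170 + 2Q ⇒ Q = 9.6, P = 189.2.
PS = P·Q − VC(Q) = 189.2·9.6 − (170·9.6 + ½·2·9.6²) = 92.16.
A monopolist chooses Q where MR = MC. MR = 194 − Q; setting this equal to 170 + 2Q gives Q = 8 and P = 190.
PS = P·Q − VC(Q) = 190·8 − (170·8 + ½·2·8²) = 96.
Change in producer surplus: 96 − 92.16 = 3.84.

PS rises by 3.84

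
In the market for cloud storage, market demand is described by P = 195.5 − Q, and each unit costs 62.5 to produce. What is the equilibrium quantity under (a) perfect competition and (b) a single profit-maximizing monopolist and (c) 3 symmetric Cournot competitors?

Under competition P = MC = 62.5, so Q = (195.5 − 62.5)/1 = 133.
The monopolist equates marginal revenue to marginal cost: 195.5 − 2Q = 62.5, so Q = 66.5. From demand, P = 129.
Cournot with 3 identical firms: the symmetric best-response condition is 195.5 − 4q = 62.5. Each firm produces q = 33.25, total output Q = 99.75, price P = 95.75.

Competition: Q = 133; Monopoly: Q = 66.5; Cournot: Q = 99.75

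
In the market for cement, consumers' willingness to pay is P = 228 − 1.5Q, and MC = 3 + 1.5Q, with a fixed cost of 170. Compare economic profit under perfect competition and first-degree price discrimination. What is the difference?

Economic profit rises by 4218.75

Competitive equilibrium sets price equal to marginal cost: 228 − 1.5Q = 3 + 1.5Q, so Q = 75 and P = 115.5.
Profit = 115.5·75 − (3·75 + ½·1.5·75²) − 170 = 4048.75.
Under first-degree price discrimination the firm charges each unit its demand price and produces up to where P = MC, i.e. Q = 75. Consumer surplus is zero; producer surplus equals total surplus.
PS equals the full surplus area, 8437.5. Profit = 8437.5 − 170 = 8267.5.
Change in economic profit: 8267.5 − 4048.75 = 4218.75.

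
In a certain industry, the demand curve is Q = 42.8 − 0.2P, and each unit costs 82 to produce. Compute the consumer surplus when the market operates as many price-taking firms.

Inverting demand: P = 214 − 5Q.
Perfect competition: P = MC = 82, so 214 − 5Q = 82 and Q = 26.4.
CS = ½·(214 − 82)·26.4 = 1742.4.

CS = 1742.4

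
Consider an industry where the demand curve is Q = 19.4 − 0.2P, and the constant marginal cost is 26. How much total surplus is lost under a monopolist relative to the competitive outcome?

Inverting demand: P = 97 − 5Q.
Perfect competition: P = MC = 26, so 97 − 5Q = 26 and Q = 14.2.
The monopolist equates marginal revenue to marginal cost: 97 − 10Q = 26, so Q = 7.1. From demand, P = 61.5.
DWL is the triangle between Q = 7.1 and Q = 14.2: ½·(14.2 − 7.1)·(61.5 − 26) = 126.025.

DWL = 126.025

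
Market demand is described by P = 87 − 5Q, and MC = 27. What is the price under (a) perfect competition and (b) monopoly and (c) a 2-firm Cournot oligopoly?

Competitive firms price at marginal cost: P = 27, giving Q = 12.
A monopolist chooses Q where MR = MC. MR = 87 − 10Q; setting this equal to 27 gives Q = 6 and P = 57.
Cournot with 2 identical firms: the symmetric best-response condition is 87 − 15q = 27. Each firm produces q = 4, total output Q = 8, price P = 47.

Competition: P = 27; Monopoly: P = 57; Cournot: P = 47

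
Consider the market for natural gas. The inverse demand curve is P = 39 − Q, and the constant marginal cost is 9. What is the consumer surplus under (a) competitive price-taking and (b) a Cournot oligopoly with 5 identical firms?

Competitive firms price at marginal cost: P = 9, giving Q = 30.
CS = ½·(39 − 9)·30 = 450.
With 5 symmetric Cournot firms, each firm's FOC gives 39 − 6q = 9, so q = 5, Q = 5·5 = 25, and P = 14.
CS = ½·(39 − 14)·25 = 312.5.

Competition: CS = 450; Cournot: CS = 312.5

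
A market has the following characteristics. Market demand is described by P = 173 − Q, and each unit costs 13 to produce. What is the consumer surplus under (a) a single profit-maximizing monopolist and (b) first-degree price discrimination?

Monopoly sets MR = MC: 173 − 2Q = 13 ⇒ Q = 80, P = 173 − 80 = 93.
CS = ½·(173 − 93)·80 = 3200.
A perfectly discriminating monopolist sells every unit with P(Q) ≥ MC(Q), so output equals the competitive quantity Q = 160. Each buyer pays their reservation price, so CS = 0 and the firm captures all surplus.
CS = 0.

Monopoly: CS = 3200; Perfect PD: CS = 0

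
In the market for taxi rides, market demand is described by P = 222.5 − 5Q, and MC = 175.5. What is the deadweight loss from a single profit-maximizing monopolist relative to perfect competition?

Competitive firms price at marginal cost: P = 175.5, giving Q = 9.4.
The monopolist equates marginal revenue to marginal cost: 222.5 − 10Q = 175.5, so Q = 4.7. From demand, P = 199.
DWL is the triangle between Q = 4.7 and Q = 9.4: ½·(9.4 − 4.7)·(199 − 175.5) = 55.225.

DWL = 55.225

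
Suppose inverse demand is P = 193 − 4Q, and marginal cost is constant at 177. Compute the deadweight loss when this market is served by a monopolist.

Competitive firms price at marginal cost: P = 177, giving Q = 4.
The monopolist equates marginal revenue to marginal cost: 193 − 8Q = 177, so Q = 2. From demand, P = 185.
DWL is the triangle between Q = 2 and Q = 4: ½·(4 − 2)·(185 − 177) = 8.

DWL = 8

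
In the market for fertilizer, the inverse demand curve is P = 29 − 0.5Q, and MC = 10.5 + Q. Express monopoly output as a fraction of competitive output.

Monopoly sets MR = MC: 29 − Q = 10.5 + Q ⇒ Q = 9.25, P = 29 − 0.5·9.25 = 24.375.
Competitive equilibrium sets price equal to marginal cost: 29 − 0.5Q = 10.5 + Q, so Q = 37/3 and P = 137/6.
Ratio Q_m/Q_c = 9.25/(37/3) = 0.75.

Q_m/Q_c = 0.75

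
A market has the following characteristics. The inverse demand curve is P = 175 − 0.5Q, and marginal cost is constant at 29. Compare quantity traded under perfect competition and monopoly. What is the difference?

Under competition P = MC = 29, so Q = (175 − 29)/0.5 = 292.
The monopolist equates marginal revenue to marginal cost: 175 − Q = 29, so Q = 146. From demand, P = 102.
Change in quantity traded: 146 − 292 = −146.

Q falls by 146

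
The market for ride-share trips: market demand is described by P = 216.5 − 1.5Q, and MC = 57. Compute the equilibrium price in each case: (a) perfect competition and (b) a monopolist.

Competition: P = 57; Monopoly: P = 136.75

Perfect competition: P = MC = 57, so 216.5 − 1.5Q = 57 and Q = 319/3.
Monopoly sets MR = MC: 216.5 − 3Q = 57 ⇒ Q = 319/6, P = 216.5 − 1.5·319/6 = 136.75.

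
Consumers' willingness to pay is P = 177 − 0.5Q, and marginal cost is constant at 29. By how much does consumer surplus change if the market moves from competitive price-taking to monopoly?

Perfect competition: P = MC = 29, so 177 − 0.5Q = 29 and Q = 296.
CS = ½·(177 − 29)·296 = 21904.
The monopolist equates marginal revenue to marginal cost: 177 − Q = 29, so Q = 148. From demand, P = 103.
CS = ½·(177 − 103)·148 = 5476.
Change in consumer surplus: 5476 − 21904 = −16428.

CS falls by 16428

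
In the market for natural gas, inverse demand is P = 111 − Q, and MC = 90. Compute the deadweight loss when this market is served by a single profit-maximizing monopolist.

Under competition P = MC = 90, so Q = (111 − 90)/1 = 21.
Monopoly sets MR = MC: 111 − 2Q = 90 ⇒ Q = 10.5, P = 111 − 10.5 = 100.5.
DWL is the triangle between Q = 10.5 and Q = 21: ½·(21 − 10.5)·(100.5 − 90) = 55.125.

DWL = 55.125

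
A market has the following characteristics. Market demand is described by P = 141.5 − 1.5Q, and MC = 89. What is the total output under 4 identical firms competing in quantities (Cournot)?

In a 4-firm Cournot equilibrium, symmetry and the first-order condition give q = (141.5 − 89)/(7.5) = 7. So Q = 28 and P = 99.5.

Q = 28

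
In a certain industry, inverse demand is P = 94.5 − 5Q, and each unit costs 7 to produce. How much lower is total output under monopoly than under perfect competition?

Competitive firms price at marginal cost: P = 7, giving Q = 17.5.
The monopolist equates marginal revenue to marginal cost: 94.5 − 10Q = 7, so Q = 8.75. From demand, P = 50.75.
Change in total output: 8.75 − 17.5 = −8.75.

Total output falls by 8.75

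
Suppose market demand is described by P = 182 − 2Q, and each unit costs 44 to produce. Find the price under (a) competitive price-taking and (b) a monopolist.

Competitive firms price at marginal cost: P = 44, giving Q = 69.
A monopolist chooses Q where MR = MC. MR = 182 − 4Q; setting this equal to 44 gives Q = 34.5 and P = 113.

Competition: P = 44; Monopoly: P = 113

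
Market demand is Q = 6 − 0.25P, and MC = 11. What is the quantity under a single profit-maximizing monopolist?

Inverting demand: P = 24 − 4Q.
The monopolist equates marginal revenue to marginal cost: 24 − 8Q = 11, so Q = 1.625. From demand, P = 17.5.

Q = 1.625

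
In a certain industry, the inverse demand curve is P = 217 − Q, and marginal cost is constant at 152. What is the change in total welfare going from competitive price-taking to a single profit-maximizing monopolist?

TS falls by 528.125

Under competition P = MC = 152, so Q = (217 − 152)/1 = 65.
CS = ½·(217 − 152)·65 = 2112.5; PS = (152 − 152)·65 = 0; TS = 2112.5.
Monopoly sets MR = MC: 217 − 2Q = 152 ⇒ Q = 32.5, P = 217 − 32.5 = 184.5.
CS = ½·(217 − 184.5)·32.5 = 528.125; PS = (184.5 − 152)·32.5 = 1056.25; TS = 1584.375.
Change in total welfare: 1584.375 − 2112.5 = −528.125.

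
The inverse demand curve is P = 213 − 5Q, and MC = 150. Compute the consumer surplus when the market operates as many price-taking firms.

Competitive firms price at marginal cost: P = 150, giving Q = 12.6.
CS = ½·(213 − 150)·12.6 = 396.9.

CS = 396.9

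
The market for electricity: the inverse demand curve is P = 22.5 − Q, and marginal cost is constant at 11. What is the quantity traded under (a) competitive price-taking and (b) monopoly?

Competition: Q = 11.5; Monopoly: Q = 5.75

Perfect competition: P = MC = 11, so 22.5 − Q = 11 and Q = 11.5.
The monopolist equates marginal revenue to marginal cost: 22.5 − 2Q = 11, so Q = 5.75. From demand, P = 16.75.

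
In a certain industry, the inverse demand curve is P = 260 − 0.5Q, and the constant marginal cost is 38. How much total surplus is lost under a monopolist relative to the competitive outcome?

DWL = 12321

Competitive firms price at marginal cost: P = 38, giving Q = 444.
Monopoly sets MR = MC: 260 − Q = 38 ⇒ Q = 222, P = 260 − 0.5·222 = 149.
DWL is the triangle between Q = 222 and Q = 444: ½·(444 − 222)·(149 − 38) = 12321.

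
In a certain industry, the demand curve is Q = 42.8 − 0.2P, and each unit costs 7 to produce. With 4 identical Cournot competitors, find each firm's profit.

π_i = 342.792

Inverting demand: P = 214 − 5Q.
In a 4-firm Cournot equilibrium, symmetry and the first-order condition give q = (214 − 7)/(25) = 8.28. So Q = 33.12 and P = 48.4.
Each firm's profit = (48.4 − 7)·8.28 = 342.792.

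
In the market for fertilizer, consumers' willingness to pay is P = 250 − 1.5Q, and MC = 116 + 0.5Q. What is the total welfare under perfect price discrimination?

TS = 4489

Under first-degree price discrimination the firm charges each unit its demand price and produces up to where P = MC, i.e. Q = 67. Consumer surplus is zero; producer surplus equals total surplus.
TS = 4489 (equal to competitive TS).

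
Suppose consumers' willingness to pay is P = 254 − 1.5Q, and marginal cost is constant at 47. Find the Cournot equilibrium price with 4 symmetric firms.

With 4 symmetric Cournot firms, each firm's FOC gives 254 − 7.5q = 47, so q = 27.6, Q = 4·27.6 = 110.4, and P = 88.4.

P = 88.4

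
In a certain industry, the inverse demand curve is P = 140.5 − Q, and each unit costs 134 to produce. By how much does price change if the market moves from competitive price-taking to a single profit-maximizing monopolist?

Under competition P = MC = 134, so Q = (140.5 − 134)/1 = 6.5.
The monopolist equates marginal revenue to marginal cost: 140.5 − 2Q = 134, so Q = 3.25. From demand, P = 137.25.
Change in price: 137.25 − 134 = 3.25.

P rises by 3.25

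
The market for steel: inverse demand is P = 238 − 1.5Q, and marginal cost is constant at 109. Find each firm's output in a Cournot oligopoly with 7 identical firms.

In a 7-firm Cournot equilibrium, symmetry and the first-order condition give q = (238 − 109)/(12) = 10.75. So Q = 75.25 and P = 125.125.

q_i = 10.75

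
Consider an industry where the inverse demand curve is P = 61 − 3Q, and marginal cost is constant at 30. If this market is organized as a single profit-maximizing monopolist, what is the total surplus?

TS = 120.125

Monopoly sets MR = MC: 61 − 6Q = 30 ⇒ Q = 31/6, P = 61 − 3·31/6 = 45.5.
CS = ½·(61 − 45.5)·31/6 = 961/24; PS = (45.5 − 30)·31/6 = 961/12; TS = 120.125.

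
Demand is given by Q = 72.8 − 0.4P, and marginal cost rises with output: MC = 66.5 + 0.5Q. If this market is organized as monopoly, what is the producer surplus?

PS = 1212.75

Inverting demand: P = 182 − 2.5Q.
A monopolist chooses Q where MR = MC. MR = 182 − 5Q; setting this equal to 66.5 + 0.5Q gives Q = 21 and P = 129.5.
PS = P·Q − VC(Q) = 129.5·21 − (66.5·21 + ½·0.5·21²) = 1212.75.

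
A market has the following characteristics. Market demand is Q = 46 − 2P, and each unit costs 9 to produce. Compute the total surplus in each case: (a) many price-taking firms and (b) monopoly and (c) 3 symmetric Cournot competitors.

Inverting demand: P = 23 − 0.5Q.
Competitive firms price at marginal cost: P = 9, giving Q = 28.
CS = ½·(23 − 9)·28 = 196; PS = (9 − 9)·28 = 0; TS = 196.
Monopoly sets MR = MC: 23 − Q = 9 ⇒ Q = 14, P = 23 − 0.5·14 = 16.
CS = ½·(23 − 16)·14 = 49; PS = (16 − 9)·14 = 98; TS = 147.
In a 3-firm Cournot equilibrium, symmetry and the first-order condition give q = (23 − 9)/(2) = 7. So Q = 21 and P = 12.5.
CS = ½·(23 − 12.5)·21 = 110.25; PS = (12.5 − 9)·21 = 73.5; TS = 183.75.

Competition: TS = 196; Monopoly: TS = 147; Cournot: TS = 183.75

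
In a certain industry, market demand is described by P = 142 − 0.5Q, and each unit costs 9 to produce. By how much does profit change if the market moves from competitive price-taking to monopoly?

Perfect competition: P = MC = 9, so 142 − 0.5Q = 9 and Q = 266.
Profit = (9 − 9)·266 = 0.
The monopolist equates marginal revenue to marginal cost: 142 − Q = 9, so Q = 133. From demand, P = 75.5.
Profit = (75.5 − 9)·133 = 8844.5.
Change in profit: 8844.5 − 0 = 8844.5.

Profit rises by 8844.5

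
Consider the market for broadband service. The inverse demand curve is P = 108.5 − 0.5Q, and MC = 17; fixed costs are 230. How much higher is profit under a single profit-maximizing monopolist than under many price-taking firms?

Under competition P = MC = 17, so Q = (108.5 − 17)/0.5 = 183.
Profit = (17 − 17)·183 − 230 = −230.
A monopolist chooses Q where MR = MC. MR = 108.5 − Q; setting this equal to 17 gives Q = 91.5 and P = 62.75.
Profit = (62.75 − 17)·91.5 − 230 = 3956.125.
Change in profit: 3956.125 − −230 = 4186.125.

Profit rises by 4186.125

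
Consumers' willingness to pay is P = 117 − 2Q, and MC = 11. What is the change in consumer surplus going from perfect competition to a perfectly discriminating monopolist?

Under competition P = MC = 11, so Q = (117 − 11)/2 = 53.
CS = ½·(117 − 11)·53 = 2809.
With perfect price discrimination, output is the efficient level Q = 53 (where demand meets MC), but every buyer pays their willingness to pay: CS = 0 and PS = total surplus.
CS = 0.
Change in consumer surplus: 0 − 2809 = −2809.

Consumer surplus falls by 2809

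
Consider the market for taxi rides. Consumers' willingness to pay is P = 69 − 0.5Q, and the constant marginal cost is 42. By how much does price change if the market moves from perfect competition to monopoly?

P rises by 13.5

Under competition P = MC = 42, so Q = (69 − 42)/0.5 = 54.
The monopolist equates marginal revenue to marginal cost: 69 − Q = 42, so Q = 27. From demand, P = 55.5.
Change in price: 55.5 − 42 = 13.5.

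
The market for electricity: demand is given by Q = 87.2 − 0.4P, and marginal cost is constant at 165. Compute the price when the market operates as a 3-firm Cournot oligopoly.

P = 178.25

Inverting demand: P = 218 − 2.5Q.
Cournot with 3 identical firms: the symmetric best-response condition is 218 − 10q = 165. Each firm produces q = 5.3, total output Q = 15.9, price P = 178.25.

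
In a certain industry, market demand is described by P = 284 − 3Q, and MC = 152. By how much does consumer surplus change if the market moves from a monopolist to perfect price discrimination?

Monopoly sets MR = MC: 284 − 6Q = 152 ⇒ Q = 22, P = 284 − 3·22 = 218.
CS = ½·(284 − 218)·22 = 726.
Under first-degree price discrimination the firm charges each unit its demand price and produces up to where P = MC, i.e. Q = 44. Consumer surplus is zero; producer surplus equals total surplus.
CS = 0.
Change in consumer surplus: 0 − 726 = −726.

Consumer surplus falls by 726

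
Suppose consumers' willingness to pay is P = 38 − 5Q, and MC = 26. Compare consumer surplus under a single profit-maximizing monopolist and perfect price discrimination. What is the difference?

A monopolist chooses Q where MR = MC. MR = 38 − 10Q; setting this equal to 26 gives Q = 1.2 and P = 32.
CS = ½·(38 − 32)·1.2 = 3.6.
With perfect price discrimination, output is the efficient level Q = 2.4 (where demand meets MC), but every buyer pays their willingness to pay: CS = 0 and PS = total surplus.
CS = 0.
Change in consumer surplus: 0 − 3.6 = −3.6.

Consumer surplus falls by 3.6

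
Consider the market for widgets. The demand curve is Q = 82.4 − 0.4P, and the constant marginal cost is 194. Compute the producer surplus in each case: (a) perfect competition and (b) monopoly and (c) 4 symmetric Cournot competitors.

Competition: PS = 0; Monopoly: PS = 14.4; Cournot: PS = 9.216

Inverting demand: P = 206 − 2.5Q.
Perfect competition: P = MC = 194, so 206 − 2.5Q = 194 and Q = 4.8.
PS = (194 − 194)·4.8 = 0.
The monopolist equates marginal revenue to marginal cost: 206 − 5Q = 194, so Q = 2.4. From demand, P = 200.
PS = (200 − 194)·2.4 = 14.4.
Cournot with 4 identical firms: the symmetric best-response condition is 206 − 12.5q = 194. Each firm produces q = 0.96, total output Q = 3.84, price P = 196.4.
PS = (196.4 − 194)·3.84 = 9.216.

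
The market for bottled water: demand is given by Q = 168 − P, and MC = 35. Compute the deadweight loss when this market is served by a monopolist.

Inverting demand: P = 168 − Q.
Under competition P = MC = 35, so Q = (168 − 35)/1 = 133.
A monopolist chooses Q where MR = MC. MR = 168 − 2Q; setting this equal to 35 gives Q = 66.5 and P = 101.5.
DWL is the triangle between Q = 66.5 and Q = 133: ½·(133 − 66.5)·(101.5 − 35) = 2211.125.

DWL = 2211.125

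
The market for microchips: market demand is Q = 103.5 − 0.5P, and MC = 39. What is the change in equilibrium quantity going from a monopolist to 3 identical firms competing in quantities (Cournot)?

Inverting demand: P = 207 − 2Q.
Monopoly sets MR = MC: 207 − 4Q = 39 ⇒ Q = 42, P = 207 − 2·42 = 123.
In a 3-firm Cournot equilibrium, symmetry and the first-order condition give q = (207 − 39)/(8) = 21. So Q = 63 and P = 81.
Change in equilibrium quantity: 63 − 42 = 21.

Q rises by 21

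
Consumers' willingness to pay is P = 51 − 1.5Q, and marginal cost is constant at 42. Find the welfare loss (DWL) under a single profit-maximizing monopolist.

Under competition P = MC = 42, so Q = (51 − 42)/1.5 = 6.
Monopoly sets MR = MC: 51 − 3Q = 42 ⇒ Q = 3, P = 51 − 1.5·3 = 46.5.
DWL is the triangle between Q = 3 and Q = 6: ½·(6 − 3)·(46.5 − 42) = 6.75.

DWL = 6.75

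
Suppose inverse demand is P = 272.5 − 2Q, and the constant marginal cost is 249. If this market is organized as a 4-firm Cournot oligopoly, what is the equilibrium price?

P = 253.7

With 4 symmetric Cournot firms, each firm's FOC gives 272.5 − 10q = 249, so q = 2.35, Q = 4·2.35 = 9.4, and P = 253.7.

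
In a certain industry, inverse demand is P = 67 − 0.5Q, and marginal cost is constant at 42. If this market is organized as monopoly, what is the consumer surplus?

CS = 156.25

The monopolist equates marginal revenue to marginal cost: 67 − Q = 42, so Q = 25. From demand, P = 54.5.
CS = ½·(67 − 54.5)·25 = 156.25.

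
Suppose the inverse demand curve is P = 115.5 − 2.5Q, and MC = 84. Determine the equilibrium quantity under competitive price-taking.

Q = 12.6

Perfect competition: P = MC = 84, so 115.5 − 2.5Q = 84 and Q = 12.6.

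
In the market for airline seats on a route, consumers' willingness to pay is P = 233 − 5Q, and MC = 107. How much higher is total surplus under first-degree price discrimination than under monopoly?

Total surplus rises by 396.9

A monopolist chooses Q where MR = MC. MR = 233 − 10Q; setting this equal to 107 gives Q = 12.6 and P = 170.
CS = ½·(233 − 170)·12.6 = 396.9; PS = (170 − 107)·12.6 = 793.8; TS = 1190.7.
A perfectly discriminating monopolist sells every unit with P(Q) ≥ MC(Q), so output equals the competitive quantity Q = 25.2. Each buyer pays their reservation price, so CS = 0 and the firm captures all surplus.
TS = 1587.6 (equal to competitive TS).
Change in total surplus: 1587.6 − 1190.7 = 396.9.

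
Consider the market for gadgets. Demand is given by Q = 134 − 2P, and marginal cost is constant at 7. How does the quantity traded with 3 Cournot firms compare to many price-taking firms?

Inverting demand: P = 67 − 0.5Q.
Cournot with 3 identical firms: the symmetric best-response condition is 67 − 2q = 7. Each firm produces q = 30, total output Q = 90, price P = 22.
Under competition P = MC = 7, so Q = (67 − 7)/0.5 = 120.

Cournot: Q = 90; Competition: Q = 120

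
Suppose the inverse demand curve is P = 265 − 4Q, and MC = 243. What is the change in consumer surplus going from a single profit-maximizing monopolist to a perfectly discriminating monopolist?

Consumer surplus falls by 15.125

A monopolist chooses Q where MR = MC. MR = 265 − 8Q; setting this equal to 243 gives Q = 2.75 and P = 254.
CS = ½·(265 − 254)·2.75 = 15.125.
A perfectly discriminating monopolist sells every unit with P(Q) ≥ MC(Q), so output equals the competitive quantity Q = 5.5. Each buyer pays their reservation price, so CS = 0 and the firm captures all surplus.
CS = 0.
Change in consumer surplus: 0 − 15.125 = −15.125.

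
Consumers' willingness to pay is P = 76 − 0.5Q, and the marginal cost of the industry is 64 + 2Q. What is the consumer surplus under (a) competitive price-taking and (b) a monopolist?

Competitive equilibrium sets price equal to marginal cost: 76 − 0.5Q = 64 + 2Q, so Q = 4.8 and P = 73.6.
CS = ½·(76 − 73.6)·4.8 = 5.76.
Monopoly sets MR = MC: 76 − Q = 64 + 2Q ⇒ Q = 4, P = 76 − 0.5·4 = 74.
CS = ½·(76 − 74)·4 = 4.

Competition: CS = 5.76; Monopoly: CS = 4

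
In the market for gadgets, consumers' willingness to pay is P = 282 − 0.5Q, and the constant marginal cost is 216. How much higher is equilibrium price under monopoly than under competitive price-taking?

Perfect competition: P = MC = 216, so 282 − 0.5Q = 216 and Q = 132.
Monopoly sets MR = MC: 282 − Q = 216 ⇒ Q = 66, P = 282 − 0.5·66 = 249.
Change in equilibrium price: 249 − 216 = 33.

Equilibrium price rises by 33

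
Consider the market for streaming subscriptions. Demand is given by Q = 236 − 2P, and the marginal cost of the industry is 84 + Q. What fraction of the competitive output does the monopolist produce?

Inverting demand: P = 118 − 0.5Q.
The monopolist equates marginal revenue to marginal cost: 118 − Q = 84 + Q, so Q = 17. From demand, P = 109.5.
Under competition P = MC: 118 − 0.5Q = 84 + Q ⇒ Q = 68/3, P = 320/3.
Ratio Q_m/Q_c = 17/(68/3) = 0.75.

Q_m/Q_c = 0.75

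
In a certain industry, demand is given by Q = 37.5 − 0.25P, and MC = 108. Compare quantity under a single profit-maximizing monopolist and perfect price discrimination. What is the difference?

Q rises by 5.25

Inverting demand: P = 150 − 4Q.
The monopolist equates marginal revenue to marginal cost: 150 − 8Q = 108, so Q = 5.25. From demand, P = 129.
Under first-degree price discrimination the firm charges each unit its demand price and produces up to where P = MC, i.e. Q = 10.5. Consumer surplus is zero; producer surplus equals total surplus.
Change in quantity: 10.5 − 5.25 = 5.25.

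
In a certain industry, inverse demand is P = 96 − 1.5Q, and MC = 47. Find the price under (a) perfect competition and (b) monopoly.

Competition: P = 47; Monopoly: P = 71.5

Under competition P = MC = 47, so Q = (96 − 47)/1.5 = 98/3.
The monopolist equates marginal revenue to marginal cost: 96 − 3Q = 47, so Q = 49/3. From demand, P = 71.5.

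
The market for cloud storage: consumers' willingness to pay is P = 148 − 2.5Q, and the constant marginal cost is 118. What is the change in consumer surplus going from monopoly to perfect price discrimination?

A monopolist chooses Q where MR = MC. MR = 148 − 5Q; setting this equal to 118 gives Q = 6 and P = 133.
CS = ½·(148 − 133)·6 = 45.
A perfectly discriminating monopolist sells every unit with P(Q) ≥ MC(Q), so output equals the competitive quantity Q = 12. Each buyer pays their reservation price, so CS = 0 and the firm captures all surplus.
CS = 0.
Change in consumer surplus: 0 − 45 = −45.

Consumer surplus falls by 45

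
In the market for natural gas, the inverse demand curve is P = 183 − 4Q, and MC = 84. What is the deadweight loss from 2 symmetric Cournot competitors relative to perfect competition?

DWL = 136.125

Under competition P = MC = 84, so Q = (183 − 84)/4 = 24.75.
Cournot with 2 identical firms: the symmetric best-response condition is 183 − 12q = 84. Each firm produces q = 8.25, total output Q = 16.5, price P = 117.
DWL is the triangle between Q = 16.5 and Q = 24.75: ½·(24.75 − 16.5)·(117 − 84) = 136.125.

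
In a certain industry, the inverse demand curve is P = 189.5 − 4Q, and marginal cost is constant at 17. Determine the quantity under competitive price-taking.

Q = 43.125

Competitive firms price at marginal cost: P = 17, giving Q = 43.125.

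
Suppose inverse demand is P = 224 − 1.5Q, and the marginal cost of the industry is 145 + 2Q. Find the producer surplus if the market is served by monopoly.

A monopolist chooses Q where MR = MC. MR = 224 − 3Q; setting this equal to 145 + 2Q gives Q = 15.8 and P = 200.3.
PS = P·Q − VC(Q) = 200.3·15.8 − (145·15.8 + ½·2·15.8²) = 624.1.

PS = 624.1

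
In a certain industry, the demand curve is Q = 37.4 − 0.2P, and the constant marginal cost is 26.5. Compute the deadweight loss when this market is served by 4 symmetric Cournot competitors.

Inverting demand: P = 187 − 5Q.
Perfect competition: P = MC = 26.5, so 187 − 5Q = 26.5 and Q = 32.1.
Cournot with 4 identical firms: the symmetric best-response condition is 187 − 25q = 26.5. Each firm produces q = 6.42, total output Q = 25.68, price P = 58.6.
DWL is the triangle between Q = 25.68 and Q = 32.1: ½·(32.1 − 25.68)·(58.6 − 26.5) = 103.041.

DWL = 103.041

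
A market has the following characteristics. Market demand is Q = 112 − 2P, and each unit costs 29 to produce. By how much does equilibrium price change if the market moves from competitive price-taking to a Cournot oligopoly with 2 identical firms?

Inverting demand: P = 56 − 0.5Q.
Competitive firms price at marginal cost: P = 29, giving Q = 54.
In a 2-firm Cournot equilibrium, symmetry and the first-order condition give q = (56 − 29)/(1.5) = 18. So Q = 36 and P = 38.
Change in equilibrium price: 38 − 29 = 9.

Equilibrium price rises by 9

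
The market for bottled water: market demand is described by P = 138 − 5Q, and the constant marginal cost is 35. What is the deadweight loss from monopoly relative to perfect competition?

DWL = 265.225

Under competition P = MC = 35, so Q = (138 − 35)/5 = 20.6.
A monopolist chooses Q where MR = MC. MR = 138 − 10Q; setting this equal to 35 gives Q = 10.3 and P = 86.5.
DWL is the triangle between Q = 10.3 and Q = 20.6: ½·(20.6 − 10.3)·(86.5 − 35) = 265.225.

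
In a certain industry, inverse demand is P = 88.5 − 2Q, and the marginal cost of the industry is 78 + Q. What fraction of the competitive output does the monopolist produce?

Q_m/Q_c = 0.6

A monopolist chooses Q where MR = MC. MR = 88.5 − 4Q; setting this equal to 78 + Q gives Q = 2.1 and P = 84.3.
Competitive equilibrium sets price equal to marginal cost: 88.5 − 2Q = 78 + Q, so Q = 3.5 and P = 81.5.
Ratio Q_m/Q_c = 2.1/3.5 = 0.6.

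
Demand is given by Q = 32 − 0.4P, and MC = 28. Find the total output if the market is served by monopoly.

Q = 10.4

Inverting demand: P = 80 − 2.5Q.
A monopolist chooses Q where MR = MC. MR = 80 − 5Q; setting this equal to 28 gives Q = 10.4 and P = 54.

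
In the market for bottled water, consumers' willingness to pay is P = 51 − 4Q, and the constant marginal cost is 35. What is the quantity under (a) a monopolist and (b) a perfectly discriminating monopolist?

Monopoly sets MR = MC: 51 − 8Q = 35 ⇒ Q = 2, P = 51 − 4·2 = 43.
Under first-degree price discrimination the firm charges each unit its demand price and produces up to where P = MC, i.e. Q = 4. Consumer surplus is zero; producer surplus equals total surplus.

Monopoly: Q = 2; Perfect PD: Q = 4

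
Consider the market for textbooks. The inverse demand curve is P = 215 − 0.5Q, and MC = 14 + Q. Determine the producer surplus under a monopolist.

The monopolist equates marginal revenue to marginal cost: 215 − Q = 14 + Q, so Q = 100.5. From demand, P = 164.75.
PS = P·Q − VC(Q) = 164.75·100.5 − (14·100.5 + ½·1·100.5²) = 10100.25.

PS = 10100.25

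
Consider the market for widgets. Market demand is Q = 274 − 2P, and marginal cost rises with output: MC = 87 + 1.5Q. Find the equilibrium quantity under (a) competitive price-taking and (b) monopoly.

Competition: Q = 25; Monopoly: Q = 20

Inverting demand: P = 137 − 0.5Q.
Competitive equilibrium sets price equal to marginal cost: 137 − 0.5Q = 87 + 1.5Q, so Q = 25 and P = 124.5.
The monopolist equates marginal revenue to marginal cost: 137 − Q = 87 + 1.5Q, so Q = 20. From demand, P = 127.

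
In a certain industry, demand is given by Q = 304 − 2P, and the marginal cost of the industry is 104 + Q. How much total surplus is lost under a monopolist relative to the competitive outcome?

Inverting demand: P = 152 − 0.5Q.
Under competition P = MC: 152 − 0.5Q = 104 + Q ⇒ Q = 32, P = 136.
A monopolist chooses Q where MR = MC. MR = 152 − Q; setting this equal to 104 + Q gives Q = 24 and P = 140.
CS = ½·(152 − 136)·32 = 256; PS = (136·32 − 104·32 − ½·1·32²) = 512; TS = 768.
CS = ½·(152 − 140)·24 = 144; PS = (140·24 − 104·24 − ½·1·24²) = 576; TS = 720.
DWL = 768 − 720 = 48.

DWL = 48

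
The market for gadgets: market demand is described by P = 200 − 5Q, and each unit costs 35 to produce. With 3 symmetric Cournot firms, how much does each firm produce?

With 3 symmetric Cournot firms, each firm's FOC gives 200 − 20q = 35, so q = 8.25, Q = 3·8.25 = 24.75, and P = 76.25.

q_i = 8.25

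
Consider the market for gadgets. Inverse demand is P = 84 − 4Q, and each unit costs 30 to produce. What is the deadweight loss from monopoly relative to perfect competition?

Perfect competition: P = MC = 30, so 84 − 4Q = 30 and Q = 13.5.
The monopolist equates marginal revenue to marginal cost: 84 − 8Q = 30, so Q = 6.75. From demand, P = 57.
DWL is the triangle between Q = 6.75 and Q = 13.5: ½·(13.5 − 6.75)·(57 − 30) = 91.125.

DWL = 91.125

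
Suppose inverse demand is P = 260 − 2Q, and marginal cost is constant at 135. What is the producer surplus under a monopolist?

Monopoly sets MR = MC: 260 − 4Q = 135 ⇒ Q = 31.25, P = 260 − 2·31.25 = 197.5.
PS = (197.5 − 135)·31.25 = 1953.125.

PS = 1953.125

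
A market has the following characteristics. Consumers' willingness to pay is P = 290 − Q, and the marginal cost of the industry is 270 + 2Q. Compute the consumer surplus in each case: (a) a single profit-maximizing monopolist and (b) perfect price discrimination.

Monopoly: CS = 12.5; Perfect PD: CS = 0

A monopolist chooses Q where MR = MC. MR = 290 − 2Q; setting this equal to 270 + 2Q gives Q = 5 and P = 285.
CS = ½·(290 − 285)·5 = 12.5.
Under first-degree price discrimination the firm charges each unit its demand price and produces up to where P = MC, i.e. Q = 20/3. Consumer surplus is zero; producer surplus equals total surplus.
CS = 0.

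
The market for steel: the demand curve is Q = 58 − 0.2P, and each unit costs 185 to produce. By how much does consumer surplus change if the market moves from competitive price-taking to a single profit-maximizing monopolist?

Inverting demand: P = 290 − 5Q.
Competitive firms price at marginal cost: P = 185, giving Q = 21.
CS = ½·(290 − 185)·21 = 1102.5.
A monopolist chooses Q where MR = MC. MR = 290 − 10Q; setting this equal to 185 gives Q = 10.5 and P = 237.5.
CS = ½·(290 − 237.5)·10.5 = 275.625.
Change in consumer surplus: 275.625 − 1102.5 = −826.875.

Consumer surplus falls by 826.875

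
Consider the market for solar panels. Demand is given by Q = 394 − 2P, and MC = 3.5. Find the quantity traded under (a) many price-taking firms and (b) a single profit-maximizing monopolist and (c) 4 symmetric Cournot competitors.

Inverting demand: P = 197 − 0.5Q.
Competitive firms price at marginal cost: P = 3.5, giving Q = 387.
A monopolist chooses Q where MR = MC. MR = 197 − Q; setting this equal to 3.5 gives Q = 193.5 and P = 100.25.
With 4 symmetric Cournot firms, each firm's FOC gives 197 − 2.5q = 3.5, so q = 77.4, Q = 4·77.4 = 309.6, and P = 42.2.

Competition: Q = 387; Monopoly: Q = 193.5; Cournot: Q = 309.6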